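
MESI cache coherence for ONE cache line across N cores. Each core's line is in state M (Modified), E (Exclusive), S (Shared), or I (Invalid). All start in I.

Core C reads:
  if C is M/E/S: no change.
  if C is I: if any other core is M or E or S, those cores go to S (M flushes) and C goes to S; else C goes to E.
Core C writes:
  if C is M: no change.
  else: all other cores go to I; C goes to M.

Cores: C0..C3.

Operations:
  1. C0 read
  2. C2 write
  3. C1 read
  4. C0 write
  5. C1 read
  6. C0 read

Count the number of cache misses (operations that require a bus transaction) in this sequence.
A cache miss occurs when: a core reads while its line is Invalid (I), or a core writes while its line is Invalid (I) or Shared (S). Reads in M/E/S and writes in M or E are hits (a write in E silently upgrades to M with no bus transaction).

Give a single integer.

Answer: 5

Derivation:
Op 1: C0 read [C0 read from I: no other sharers -> C0=E (exclusive)] -> [E,I,I,I] [MISS #1: read from I]
Op 2: C2 write [C2 write: invalidate ['C0=E'] -> C2=M] -> [I,I,M,I] [MISS #2: write from I]
Op 3: C1 read [C1 read from I: others=['C2=M'] -> C1=S, others downsized to S] -> [I,S,S,I] [MISS #3: read from I]
Op 4: C0 write [C0 write: invalidate ['C1=S', 'C2=S'] -> C0=M] -> [M,I,I,I] [MISS #4: write from I]
Op 5: C1 read [C1 read from I: others=['C0=M'] -> C1=S, others downsized to S] -> [S,S,I,I] [MISS #5: read from I]
Op 6: C0 read [C0 read: already in S, no change] -> [S,S,I,I] [hit: read from S]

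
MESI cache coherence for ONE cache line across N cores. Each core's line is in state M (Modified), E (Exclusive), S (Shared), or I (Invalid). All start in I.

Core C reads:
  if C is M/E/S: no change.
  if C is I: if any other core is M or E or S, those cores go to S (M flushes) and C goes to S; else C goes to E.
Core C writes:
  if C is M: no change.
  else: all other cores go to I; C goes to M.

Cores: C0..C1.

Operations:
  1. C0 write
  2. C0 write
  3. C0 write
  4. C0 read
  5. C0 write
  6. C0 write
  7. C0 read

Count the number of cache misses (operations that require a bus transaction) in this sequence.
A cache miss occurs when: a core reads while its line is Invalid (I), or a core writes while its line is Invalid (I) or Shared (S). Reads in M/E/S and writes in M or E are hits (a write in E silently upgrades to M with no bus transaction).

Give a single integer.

Op 1: C0 write [C0 write: invalidate none -> C0=M] -> [M,I] [MISS #1: write from I]
Op 2: C0 write [C0 write: already M (modified), no change] -> [M,I] [hit: write from M]
Op 3: C0 write [C0 write: already M (modified), no change] -> [M,I] [hit: write from M]
Op 4: C0 read [C0 read: already in M, no change] -> [M,I] [hit: read from M]
Op 5: C0 write [C0 write: already M (modified), no change] -> [M,I] [hit: write from M]
Op 6: C0 write [C0 write: already M (modified), no change] -> [M,I] [hit: write from M]
Op 7: C0 read [C0 read: already in M, no change] -> [M,I] [hit: read from M]

Answer: 1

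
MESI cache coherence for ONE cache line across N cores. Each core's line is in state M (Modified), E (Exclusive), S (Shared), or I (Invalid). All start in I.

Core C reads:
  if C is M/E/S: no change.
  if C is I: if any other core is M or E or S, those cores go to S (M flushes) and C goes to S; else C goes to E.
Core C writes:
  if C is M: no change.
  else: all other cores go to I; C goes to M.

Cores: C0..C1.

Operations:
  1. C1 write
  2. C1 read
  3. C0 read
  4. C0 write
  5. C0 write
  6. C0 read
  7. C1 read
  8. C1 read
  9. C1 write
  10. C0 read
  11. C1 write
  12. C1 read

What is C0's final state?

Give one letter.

Op 1: C1 write [C1 write: invalidate none -> C1=M] -> [I,M]
Op 2: C1 read [C1 read: already in M, no change] -> [I,M]
Op 3: C0 read [C0 read from I: others=['C1=M'] -> C0=S, others downsized to S] -> [S,S]
Op 4: C0 write [C0 write: invalidate ['C1=S'] -> C0=M] -> [M,I]
Op 5: C0 write [C0 write: already M (modified), no change] -> [M,I]
Op 6: C0 read [C0 read: already in M, no change] -> [M,I]
Op 7: C1 read [C1 read from I: others=['C0=M'] -> C1=S, others downsized to S] -> [S,S]
Op 8: C1 read [C1 read: already in S, no change] -> [S,S]
Op 9: C1 write [C1 write: invalidate ['C0=S'] -> C1=M] -> [I,M]
Op 10: C0 read [C0 read from I: others=['C1=M'] -> C0=S, others downsized to S] -> [S,S]
Op 11: C1 write [C1 write: invalidate ['C0=S'] -> C1=M] -> [I,M]
Op 12: C1 read [C1 read: already in M, no change] -> [I,M]

Answer: I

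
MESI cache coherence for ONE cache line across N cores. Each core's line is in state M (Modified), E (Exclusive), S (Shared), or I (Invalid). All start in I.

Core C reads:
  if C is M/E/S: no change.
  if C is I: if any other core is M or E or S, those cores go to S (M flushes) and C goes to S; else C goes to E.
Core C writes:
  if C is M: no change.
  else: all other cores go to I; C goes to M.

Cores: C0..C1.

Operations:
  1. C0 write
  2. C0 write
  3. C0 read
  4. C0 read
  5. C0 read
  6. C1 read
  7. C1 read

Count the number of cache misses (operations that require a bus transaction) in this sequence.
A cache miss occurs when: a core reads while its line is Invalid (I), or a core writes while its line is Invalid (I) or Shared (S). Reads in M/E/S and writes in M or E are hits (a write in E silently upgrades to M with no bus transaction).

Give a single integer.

Op 1: C0 write [C0 write: invalidate none -> C0=M] -> [M,I] [MISS #1: write from I]
Op 2: C0 write [C0 write: already M (modified), no change] -> [M,I] [hit: write from M]
Op 3: C0 read [C0 read: already in M, no change] -> [M,I] [hit: read from M]
Op 4: C0 read [C0 read: already in M, no change] -> [M,I] [hit: read from M]
Op 5: C0 read [C0 read: already in M, no change] -> [M,I] [hit: read from M]
Op 6: C1 read [C1 read from I: others=['C0=M'] -> C1=S, others downsized to S] -> [S,S] [MISS #2: read from I]
Op 7: C1 read [C1 read: already in S, no change] -> [S,S] [hit: read from S]

Answer: 2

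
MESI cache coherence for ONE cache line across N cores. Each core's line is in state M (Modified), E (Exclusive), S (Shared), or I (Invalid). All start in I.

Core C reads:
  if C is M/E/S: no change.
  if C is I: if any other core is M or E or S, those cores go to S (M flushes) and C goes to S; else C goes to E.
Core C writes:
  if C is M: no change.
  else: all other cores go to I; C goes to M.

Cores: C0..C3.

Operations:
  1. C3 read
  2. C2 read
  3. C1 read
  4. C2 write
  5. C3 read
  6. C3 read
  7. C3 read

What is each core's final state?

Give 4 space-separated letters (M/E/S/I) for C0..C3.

Op 1: C3 read [C3 read from I: no other sharers -> C3=E (exclusive)] -> [I,I,I,E]
Op 2: C2 read [C2 read from I: others=['C3=E'] -> C2=S, others downsized to S] -> [I,I,S,S]
Op 3: C1 read [C1 read from I: others=['C2=S', 'C3=S'] -> C1=S, others downsized to S] -> [I,S,S,S]
Op 4: C2 write [C2 write: invalidate ['C1=S', 'C3=S'] -> C2=M] -> [I,I,M,I]
Op 5: C3 read [C3 read from I: others=['C2=M'] -> C3=S, others downsized to S] -> [I,I,S,S]
Op 6: C3 read [C3 read: already in S, no change] -> [I,I,S,S]
Op 7: C3 read [C3 read: already in S, no change] -> [I,I,S,S]

Answer: I I S S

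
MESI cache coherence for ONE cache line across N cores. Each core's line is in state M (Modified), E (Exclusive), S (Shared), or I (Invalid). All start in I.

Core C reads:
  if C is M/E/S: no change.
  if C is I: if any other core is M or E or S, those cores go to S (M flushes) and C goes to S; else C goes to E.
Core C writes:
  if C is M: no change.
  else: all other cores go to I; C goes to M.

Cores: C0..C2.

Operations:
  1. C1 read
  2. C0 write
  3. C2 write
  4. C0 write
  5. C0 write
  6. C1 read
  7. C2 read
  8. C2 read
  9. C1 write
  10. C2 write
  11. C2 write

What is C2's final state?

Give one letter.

Op 1: C1 read [C1 read from I: no other sharers -> C1=E (exclusive)] -> [I,E,I]
Op 2: C0 write [C0 write: invalidate ['C1=E'] -> C0=M] -> [M,I,I]
Op 3: C2 write [C2 write: invalidate ['C0=M'] -> C2=M] -> [I,I,M]
Op 4: C0 write [C0 write: invalidate ['C2=M'] -> C0=M] -> [M,I,I]
Op 5: C0 write [C0 write: already M (modified), no change] -> [M,I,I]
Op 6: C1 read [C1 read from I: others=['C0=M'] -> C1=S, others downsized to S] -> [S,S,I]
Op 7: C2 read [C2 read from I: others=['C0=S', 'C1=S'] -> C2=S, others downsized to S] -> [S,S,S]
Op 8: C2 read [C2 read: already in S, no change] -> [S,S,S]
Op 9: C1 write [C1 write: invalidate ['C0=S', 'C2=S'] -> C1=M] -> [I,M,I]
Op 10: C2 write [C2 write: invalidate ['C1=M'] -> C2=M] -> [I,I,M]
Op 11: C2 write [C2 write: already M (modified), no change] -> [I,I,M]

Answer: M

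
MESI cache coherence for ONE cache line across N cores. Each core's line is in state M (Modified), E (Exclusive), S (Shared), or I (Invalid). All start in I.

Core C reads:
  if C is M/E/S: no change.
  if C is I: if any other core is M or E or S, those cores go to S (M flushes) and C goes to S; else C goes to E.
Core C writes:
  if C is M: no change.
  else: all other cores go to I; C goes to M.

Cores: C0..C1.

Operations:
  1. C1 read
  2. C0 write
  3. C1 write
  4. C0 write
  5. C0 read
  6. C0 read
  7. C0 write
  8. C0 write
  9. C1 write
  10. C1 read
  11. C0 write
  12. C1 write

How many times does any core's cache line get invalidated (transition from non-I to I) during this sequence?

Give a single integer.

Answer: 6

Derivation:
Op 1: C1 read [C1 read from I: no other sharers -> C1=E (exclusive)] -> [I,E] (invalidations this op: 0; running total: 0)
Op 2: C0 write [C0 write: invalidate ['C1=E'] -> C0=M] -> [M,I] (invalidations this op: 1; running total: 1)
Op 3: C1 write [C1 write: invalidate ['C0=M'] -> C1=M] -> [I,M] (invalidations this op: 1; running total: 2)
Op 4: C0 write [C0 write: invalidate ['C1=M'] -> C0=M] -> [M,I] (invalidations this op: 1; running total: 3)
Op 5: C0 read [C0 read: already in M, no change] -> [M,I] (invalidations this op: 0; running total: 3)
Op 6: C0 read [C0 read: already in M, no change] -> [M,I] (invalidations this op: 0; running total: 3)
Op 7: C0 write [C0 write: already M (modified), no change] -> [M,I] (invalidations this op: 0; running total: 3)
Op 8: C0 write [C0 write: already M (modified), no change] -> [M,I] (invalidations this op: 0; running total: 3)
Op 9: C1 write [C1 write: invalidate ['C0=M'] -> C1=M] -> [I,M] (invalidations this op: 1; running total: 4)
Op 10: C1 read [C1 read: already in M, no change] -> [I,M] (invalidations this op: 0; running total: 4)
Op 11: C0 write [C0 write: invalidate ['C1=M'] -> C0=M] -> [M,I] (invalidations this op: 1; running total: 5)
Op 12: C1 write [C1 write: invalidate ['C0=M'] -> C1=M] -> [I,M] (invalidations this op: 1; running total: 6)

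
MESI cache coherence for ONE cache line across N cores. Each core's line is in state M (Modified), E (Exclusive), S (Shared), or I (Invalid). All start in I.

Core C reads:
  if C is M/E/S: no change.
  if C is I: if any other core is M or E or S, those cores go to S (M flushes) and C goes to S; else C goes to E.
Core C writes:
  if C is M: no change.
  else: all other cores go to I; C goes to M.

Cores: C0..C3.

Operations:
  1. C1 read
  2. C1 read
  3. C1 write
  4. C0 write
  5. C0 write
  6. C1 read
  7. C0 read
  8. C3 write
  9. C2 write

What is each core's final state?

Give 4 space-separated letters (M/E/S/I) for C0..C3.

Op 1: C1 read [C1 read from I: no other sharers -> C1=E (exclusive)] -> [I,E,I,I]
Op 2: C1 read [C1 read: already in E, no change] -> [I,E,I,I]
Op 3: C1 write [C1 write: invalidate none -> C1=M] -> [I,M,I,I]
Op 4: C0 write [C0 write: invalidate ['C1=M'] -> C0=M] -> [M,I,I,I]
Op 5: C0 write [C0 write: already M (modified), no change] -> [M,I,I,I]
Op 6: C1 read [C1 read from I: others=['C0=M'] -> C1=S, others downsized to S] -> [S,S,I,I]
Op 7: C0 read [C0 read: already in S, no change] -> [S,S,I,I]
Op 8: C3 write [C3 write: invalidate ['C0=S', 'C1=S'] -> C3=M] -> [I,I,I,M]
Op 9: C2 write [C2 write: invalidate ['C3=M'] -> C2=M] -> [I,I,M,I]

Answer: I I M I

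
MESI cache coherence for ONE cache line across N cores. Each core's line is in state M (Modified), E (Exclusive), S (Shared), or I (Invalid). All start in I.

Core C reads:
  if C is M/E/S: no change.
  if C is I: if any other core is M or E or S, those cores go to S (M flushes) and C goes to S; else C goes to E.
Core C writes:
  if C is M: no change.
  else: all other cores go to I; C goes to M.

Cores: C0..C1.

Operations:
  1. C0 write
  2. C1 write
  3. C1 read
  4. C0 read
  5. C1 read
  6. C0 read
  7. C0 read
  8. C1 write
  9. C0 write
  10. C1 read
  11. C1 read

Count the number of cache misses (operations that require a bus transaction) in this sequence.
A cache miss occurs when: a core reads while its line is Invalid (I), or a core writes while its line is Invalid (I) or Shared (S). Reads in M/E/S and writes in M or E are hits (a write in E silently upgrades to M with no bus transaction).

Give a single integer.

Answer: 6

Derivation:
Op 1: C0 write [C0 write: invalidate none -> C0=M] -> [M,I] [MISS #1: write from I]
Op 2: C1 write [C1 write: invalidate ['C0=M'] -> C1=M] -> [I,M] [MISS #2: write from I]
Op 3: C1 read [C1 read: already in M, no change] -> [I,M] [hit: read from M]
Op 4: C0 read [C0 read from I: others=['C1=M'] -> C0=S, others downsized to S] -> [S,S] [MISS #3: read from I]
Op 5: C1 read [C1 read: already in S, no change] -> [S,S] [hit: read from S]
Op 6: C0 read [C0 read: already in S, no change] -> [S,S] [hit: read from S]
Op 7: C0 read [C0 read: already in S, no change] -> [S,S] [hit: read from S]
Op 8: C1 write [C1 write: invalidate ['C0=S'] -> C1=M] -> [I,M] [MISS #4: write from S]
Op 9: C0 write [C0 write: invalidate ['C1=M'] -> C0=M] -> [M,I] [MISS #5: write from I]
Op 10: C1 read [C1 read from I: others=['C0=M'] -> C1=S, others downsized to S] -> [S,S] [MISS #6: read from I]
Op 11: C1 read [C1 read: already in S, no change] -> [S,S] [hit: read from S]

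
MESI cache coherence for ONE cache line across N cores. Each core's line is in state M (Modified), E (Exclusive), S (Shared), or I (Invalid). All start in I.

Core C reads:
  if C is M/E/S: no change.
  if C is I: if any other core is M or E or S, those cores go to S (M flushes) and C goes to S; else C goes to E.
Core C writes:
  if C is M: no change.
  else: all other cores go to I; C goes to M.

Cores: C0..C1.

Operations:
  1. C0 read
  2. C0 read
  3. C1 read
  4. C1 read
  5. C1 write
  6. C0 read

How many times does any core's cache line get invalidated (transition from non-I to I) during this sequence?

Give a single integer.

Answer: 1

Derivation:
Op 1: C0 read [C0 read from I: no other sharers -> C0=E (exclusive)] -> [E,I] (invalidations this op: 0; running total: 0)
Op 2: C0 read [C0 read: already in E, no change] -> [E,I] (invalidations this op: 0; running total: 0)
Op 3: C1 read [C1 read from I: others=['C0=E'] -> C1=S, others downsized to S] -> [S,S] (invalidations this op: 0; running total: 0)
Op 4: C1 read [C1 read: already in S, no change] -> [S,S] (invalidations this op: 0; running total: 0)
Op 5: C1 write [C1 write: invalidate ['C0=S'] -> C1=M] -> [I,M] (invalidations this op: 1; running total: 1)
Op 6: C0 read [C0 read from I: others=['C1=M'] -> C0=S, others downsized to S] -> [S,S] (invalidations this op: 0; running total: 1)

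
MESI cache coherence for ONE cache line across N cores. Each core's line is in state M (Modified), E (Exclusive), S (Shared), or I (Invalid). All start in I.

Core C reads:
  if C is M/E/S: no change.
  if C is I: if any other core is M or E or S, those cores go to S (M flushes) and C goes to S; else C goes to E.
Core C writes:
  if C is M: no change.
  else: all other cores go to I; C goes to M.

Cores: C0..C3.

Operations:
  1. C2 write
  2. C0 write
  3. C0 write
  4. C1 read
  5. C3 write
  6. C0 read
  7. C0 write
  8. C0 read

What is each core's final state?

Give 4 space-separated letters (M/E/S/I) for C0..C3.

Op 1: C2 write [C2 write: invalidate none -> C2=M] -> [I,I,M,I]
Op 2: C0 write [C0 write: invalidate ['C2=M'] -> C0=M] -> [M,I,I,I]
Op 3: C0 write [C0 write: already M (modified), no change] -> [M,I,I,I]
Op 4: C1 read [C1 read from I: others=['C0=M'] -> C1=S, others downsized to S] -> [S,S,I,I]
Op 5: C3 write [C3 write: invalidate ['C0=S', 'C1=S'] -> C3=M] -> [I,I,I,M]
Op 6: C0 read [C0 read from I: others=['C3=M'] -> C0=S, others downsized to S] -> [S,I,I,S]
Op 7: C0 write [C0 write: invalidate ['C3=S'] -> C0=M] -> [M,I,I,I]
Op 8: C0 read [C0 read: already in M, no change] -> [M,I,I,I]

Answer: M I I I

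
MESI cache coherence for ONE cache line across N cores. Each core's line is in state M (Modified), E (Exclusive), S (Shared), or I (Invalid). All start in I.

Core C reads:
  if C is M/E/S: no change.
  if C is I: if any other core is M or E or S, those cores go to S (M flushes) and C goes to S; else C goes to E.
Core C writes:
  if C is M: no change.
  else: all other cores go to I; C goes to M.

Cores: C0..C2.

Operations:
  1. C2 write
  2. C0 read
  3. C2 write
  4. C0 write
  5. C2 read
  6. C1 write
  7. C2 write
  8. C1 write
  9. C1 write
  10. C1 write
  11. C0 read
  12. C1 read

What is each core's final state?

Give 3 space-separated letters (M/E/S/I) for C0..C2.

Op 1: C2 write [C2 write: invalidate none -> C2=M] -> [I,I,M]
Op 2: C0 read [C0 read from I: others=['C2=M'] -> C0=S, others downsized to S] -> [S,I,S]
Op 3: C2 write [C2 write: invalidate ['C0=S'] -> C2=M] -> [I,I,M]
Op 4: C0 write [C0 write: invalidate ['C2=M'] -> C0=M] -> [M,I,I]
Op 5: C2 read [C2 read from I: others=['C0=M'] -> C2=S, others downsized to S] -> [S,I,S]
Op 6: C1 write [C1 write: invalidate ['C0=S', 'C2=S'] -> C1=M] -> [I,M,I]
Op 7: C2 write [C2 write: invalidate ['C1=M'] -> C2=M] -> [I,I,M]
Op 8: C1 write [C1 write: invalidate ['C2=M'] -> C1=M] -> [I,M,I]
Op 9: C1 write [C1 write: already M (modified), no change] -> [I,M,I]
Op 10: C1 write [C1 write: already M (modified), no change] -> [I,M,I]
Op 11: C0 read [C0 read from I: others=['C1=M'] -> C0=S, others downsized to S] -> [S,S,I]
Op 12: C1 read [C1 read: already in S, no change] -> [S,S,I]

Answer: S S I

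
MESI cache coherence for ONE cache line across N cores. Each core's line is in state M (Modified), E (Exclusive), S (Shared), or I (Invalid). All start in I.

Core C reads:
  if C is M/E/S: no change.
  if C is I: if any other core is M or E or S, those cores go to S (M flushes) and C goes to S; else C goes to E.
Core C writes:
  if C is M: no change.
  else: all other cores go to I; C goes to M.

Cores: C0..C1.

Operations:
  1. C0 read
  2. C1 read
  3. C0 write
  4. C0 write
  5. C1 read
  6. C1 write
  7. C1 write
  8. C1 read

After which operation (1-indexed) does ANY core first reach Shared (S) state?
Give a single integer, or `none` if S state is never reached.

Answer: 2

Derivation:
Op 1: C0 read [C0 read from I: no other sharers -> C0=E (exclusive)] -> [E,I]
Op 2: C1 read [C1 read from I: others=['C0=E'] -> C1=S, others downsized to S] -> [S,S]
  -> First S state at op 2; remaining ops need not be traced.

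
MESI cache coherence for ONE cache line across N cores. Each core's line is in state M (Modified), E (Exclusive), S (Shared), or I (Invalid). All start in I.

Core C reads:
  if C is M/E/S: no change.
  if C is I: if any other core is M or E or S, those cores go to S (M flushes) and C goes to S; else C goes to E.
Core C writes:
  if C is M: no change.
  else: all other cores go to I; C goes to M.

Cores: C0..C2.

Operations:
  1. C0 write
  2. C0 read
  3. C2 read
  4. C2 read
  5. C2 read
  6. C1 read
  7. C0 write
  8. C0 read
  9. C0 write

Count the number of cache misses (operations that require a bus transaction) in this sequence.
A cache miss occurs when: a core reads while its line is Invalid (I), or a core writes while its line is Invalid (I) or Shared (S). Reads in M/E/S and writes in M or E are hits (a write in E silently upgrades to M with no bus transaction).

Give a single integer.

Op 1: C0 write [C0 write: invalidate none -> C0=M] -> [M,I,I] [MISS #1: write from I]
Op 2: C0 read [C0 read: already in M, no change] -> [M,I,I] [hit: read from M]
Op 3: C2 read [C2 read from I: others=['C0=M'] -> C2=S, others downsized to S] -> [S,I,S] [MISS #2: read from I]
Op 4: C2 read [C2 read: already in S, no change] -> [S,I,S] [hit: read from S]
Op 5: C2 read [C2 read: already in S, no change] -> [S,I,S] [hit: read from S]
Op 6: C1 read [C1 read from I: others=['C0=S', 'C2=S'] -> C1=S, others downsized to S] -> [S,S,S] [MISS #3: read from I]
Op 7: C0 write [C0 write: invalidate ['C1=S', 'C2=S'] -> C0=M] -> [M,I,I] [MISS #4: write from S]
Op 8: C0 read [C0 read: already in M, no change] -> [M,I,I] [hit: read from M]
Op 9: C0 write [C0 write: already M (modified), no change] -> [M,I,I] [hit: write from M]

Answer: 4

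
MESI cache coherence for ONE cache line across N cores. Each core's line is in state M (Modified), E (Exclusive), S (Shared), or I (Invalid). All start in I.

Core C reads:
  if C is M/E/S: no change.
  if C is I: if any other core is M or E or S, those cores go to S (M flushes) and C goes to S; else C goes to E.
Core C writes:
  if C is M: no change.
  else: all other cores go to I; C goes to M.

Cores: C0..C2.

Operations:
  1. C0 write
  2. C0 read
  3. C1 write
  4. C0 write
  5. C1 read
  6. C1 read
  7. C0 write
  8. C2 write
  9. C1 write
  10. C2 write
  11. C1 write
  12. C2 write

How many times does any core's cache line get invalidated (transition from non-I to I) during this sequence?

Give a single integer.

Answer: 8

Derivation:
Op 1: C0 write [C0 write: invalidate none -> C0=M] -> [M,I,I] (invalidations this op: 0; running total: 0)
Op 2: C0 read [C0 read: already in M, no change] -> [M,I,I] (invalidations this op: 0; running total: 0)
Op 3: C1 write [C1 write: invalidate ['C0=M'] -> C1=M] -> [I,M,I] (invalidations this op: 1; running total: 1)
Op 4: C0 write [C0 write: invalidate ['C1=M'] -> C0=M] -> [M,I,I] (invalidations this op: 1; running total: 2)
Op 5: C1 read [C1 read from I: others=['C0=M'] -> C1=S, others downsized to S] -> [S,S,I] (invalidations this op: 0; running total: 2)
Op 6: C1 read [C1 read: already in S, no change] -> [S,S,I] (invalidations this op: 0; running total: 2)
Op 7: C0 write [C0 write: invalidate ['C1=S'] -> C0=M] -> [M,I,I] (invalidations this op: 1; running total: 3)
Op 8: C2 write [C2 write: invalidate ['C0=M'] -> C2=M] -> [I,I,M] (invalidations this op: 1; running total: 4)
Op 9: C1 write [C1 write: invalidate ['C2=M'] -> C1=M] -> [I,M,I] (invalidations this op: 1; running total: 5)
Op 10: C2 write [C2 write: invalidate ['C1=M'] -> C2=M] -> [I,I,M] (invalidations this op: 1; running total: 6)
Op 11: C1 write [C1 write: invalidate ['C2=M'] -> C1=M] -> [I,M,I] (invalidations this op: 1; running total: 7)
Op 12: C2 write [C2 write: invalidate ['C1=M'] -> C2=M] -> [I,I,M] (invalidations this op: 1; running total: 8)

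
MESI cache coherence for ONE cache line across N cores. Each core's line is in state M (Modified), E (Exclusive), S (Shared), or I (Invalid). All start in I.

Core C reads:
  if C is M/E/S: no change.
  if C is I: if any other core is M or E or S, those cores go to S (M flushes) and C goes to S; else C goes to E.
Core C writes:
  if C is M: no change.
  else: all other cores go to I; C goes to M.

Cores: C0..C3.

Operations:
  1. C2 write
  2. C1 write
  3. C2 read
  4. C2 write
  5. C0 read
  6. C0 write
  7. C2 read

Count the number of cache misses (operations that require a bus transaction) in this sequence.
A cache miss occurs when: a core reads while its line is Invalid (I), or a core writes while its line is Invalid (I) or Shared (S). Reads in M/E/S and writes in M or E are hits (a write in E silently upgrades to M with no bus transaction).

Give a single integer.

Answer: 7

Derivation:
Op 1: C2 write [C2 write: invalidate none -> C2=M] -> [I,I,M,I] [MISS #1: write from I]
Op 2: C1 write [C1 write: invalidate ['C2=M'] -> C1=M] -> [I,M,I,I] [MISS #2: write from I]
Op 3: C2 read [C2 read from I: others=['C1=M'] -> C2=S, others downsized to S] -> [I,S,S,I] [MISS #3: read from I]
Op 4: C2 write [C2 write: invalidate ['C1=S'] -> C2=M] -> [I,I,M,I] [MISS #4: write from S]
Op 5: C0 read [C0 read from I: others=['C2=M'] -> C0=S, others downsized to S] -> [S,I,S,I] [MISS #5: read from I]
Op 6: C0 write [C0 write: invalidate ['C2=S'] -> C0=M] -> [M,I,I,I] [MISS #6: write from S]
Op 7: C2 read [C2 read from I: others=['C0=M'] -> C2=S, others downsized to S] -> [S,I,S,I] [MISS #7: read from I]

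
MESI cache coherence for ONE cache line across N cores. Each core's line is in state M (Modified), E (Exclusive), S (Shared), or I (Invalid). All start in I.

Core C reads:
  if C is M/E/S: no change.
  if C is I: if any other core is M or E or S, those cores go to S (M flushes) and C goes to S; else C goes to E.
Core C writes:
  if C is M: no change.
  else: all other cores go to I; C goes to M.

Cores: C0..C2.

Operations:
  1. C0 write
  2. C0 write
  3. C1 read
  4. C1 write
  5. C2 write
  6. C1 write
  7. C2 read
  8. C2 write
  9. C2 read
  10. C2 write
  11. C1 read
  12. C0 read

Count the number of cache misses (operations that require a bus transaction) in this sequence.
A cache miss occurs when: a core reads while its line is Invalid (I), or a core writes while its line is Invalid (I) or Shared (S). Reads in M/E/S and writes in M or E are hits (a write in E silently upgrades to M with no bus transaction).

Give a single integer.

Answer: 9

Derivation:
Op 1: C0 write [C0 write: invalidate none -> C0=M] -> [M,I,I] [MISS #1: write from I]
Op 2: C0 write [C0 write: already M (modified), no change] -> [M,I,I] [hit: write from M]
Op 3: C1 read [C1 read from I: others=['C0=M'] -> C1=S, others downsized to S] -> [S,S,I] [MISS #2: read from I]
Op 4: C1 write [C1 write: invalidate ['C0=S'] -> C1=M] -> [I,M,I] [MISS #3: write from S]
Op 5: C2 write [C2 write: invalidate ['C1=M'] -> C2=M] -> [I,I,M] [MISS #4: write from I]
Op 6: C1 write [C1 write: invalidate ['C2=M'] -> C1=M] -> [I,M,I] [MISS #5: write from I]
Op 7: C2 read [C2 read from I: others=['C1=M'] -> C2=S, others downsized to S] -> [I,S,S] [MISS #6: read from I]
Op 8: C2 write [C2 write: invalidate ['C1=S'] -> C2=M] -> [I,I,M] [MISS #7: write from S]
Op 9: C2 read [C2 read: already in M, no change] -> [I,I,M] [hit: read from M]
Op 10: C2 write [C2 write: already M (modified), no change] -> [I,I,M] [hit: write from M]
Op 11: C1 read [C1 read from I: others=['C2=M'] -> C1=S, others downsized to S] -> [I,S,S] [MISS #8: read from I]
Op 12: C0 read [C0 read from I: others=['C1=S', 'C2=S'] -> C0=S, others downsized to S] -> [S,S,S] [MISS #9: read from I]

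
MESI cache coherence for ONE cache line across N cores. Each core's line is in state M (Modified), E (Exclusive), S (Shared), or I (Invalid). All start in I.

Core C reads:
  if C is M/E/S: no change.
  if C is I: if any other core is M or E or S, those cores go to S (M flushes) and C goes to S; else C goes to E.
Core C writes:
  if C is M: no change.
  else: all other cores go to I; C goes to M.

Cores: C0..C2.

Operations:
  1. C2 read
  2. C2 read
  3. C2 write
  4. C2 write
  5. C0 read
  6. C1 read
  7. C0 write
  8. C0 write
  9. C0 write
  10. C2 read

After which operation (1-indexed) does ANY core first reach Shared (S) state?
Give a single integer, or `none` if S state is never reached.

Answer: 5

Derivation:
Op 1: C2 read [C2 read from I: no other sharers -> C2=E (exclusive)] -> [I,I,E]
Op 2: C2 read [C2 read: already in E, no change] -> [I,I,E]
Op 3: C2 write [C2 write: invalidate none -> C2=M] -> [I,I,M]
Op 4: C2 write [C2 write: already M (modified), no change] -> [I,I,M]
Op 5: C0 read [C0 read from I: others=['C2=M'] -> C0=S, others downsized to S] -> [S,I,S]
  -> First S state at op 5; remaining ops need not be traced.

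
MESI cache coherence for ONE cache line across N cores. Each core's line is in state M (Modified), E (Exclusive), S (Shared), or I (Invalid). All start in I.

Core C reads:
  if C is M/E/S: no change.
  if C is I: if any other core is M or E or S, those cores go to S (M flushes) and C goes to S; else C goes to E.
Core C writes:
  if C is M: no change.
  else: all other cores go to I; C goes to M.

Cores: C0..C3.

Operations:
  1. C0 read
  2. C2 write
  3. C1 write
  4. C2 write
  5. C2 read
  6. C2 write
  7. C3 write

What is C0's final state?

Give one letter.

Answer: I

Derivation:
Op 1: C0 read [C0 read from I: no other sharers -> C0=E (exclusive)] -> [E,I,I,I]
Op 2: C2 write [C2 write: invalidate ['C0=E'] -> C2=M] -> [I,I,M,I]
Op 3: C1 write [C1 write: invalidate ['C2=M'] -> C1=M] -> [I,M,I,I]
Op 4: C2 write [C2 write: invalidate ['C1=M'] -> C2=M] -> [I,I,M,I]
Op 5: C2 read [C2 read: already in M, no change] -> [I,I,M,I]
Op 6: C2 write [C2 write: already M (modified), no change] -> [I,I,M,I]
Op 7: C3 write [C3 write: invalidate ['C2=M'] -> C3=M] -> [I,I,I,M]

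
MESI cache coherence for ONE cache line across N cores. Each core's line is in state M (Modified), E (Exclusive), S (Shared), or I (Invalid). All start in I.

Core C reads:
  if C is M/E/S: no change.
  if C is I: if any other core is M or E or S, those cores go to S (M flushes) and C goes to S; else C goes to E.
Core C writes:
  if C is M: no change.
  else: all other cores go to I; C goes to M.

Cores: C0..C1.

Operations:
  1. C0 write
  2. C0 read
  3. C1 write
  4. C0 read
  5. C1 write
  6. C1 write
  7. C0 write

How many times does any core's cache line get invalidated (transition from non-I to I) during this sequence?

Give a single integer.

Op 1: C0 write [C0 write: invalidate none -> C0=M] -> [M,I] (invalidations this op: 0; running total: 0)
Op 2: C0 read [C0 read: already in M, no change] -> [M,I] (invalidations this op: 0; running total: 0)
Op 3: C1 write [C1 write: invalidate ['C0=M'] -> C1=M] -> [I,M] (invalidations this op: 1; running total: 1)
Op 4: C0 read [C0 read from I: others=['C1=M'] -> C0=S, others downsized to S] -> [S,S] (invalidations this op: 0; running total: 1)
Op 5: C1 write [C1 write: invalidate ['C0=S'] -> C1=M] -> [I,M] (invalidations this op: 1; running total: 2)
Op 6: C1 write [C1 write: already M (modified), no change] -> [I,M] (invalidations this op: 0; running total: 2)
Op 7: C0 write [C0 write: invalidate ['C1=M'] -> C0=M] -> [M,I] (invalidations this op: 1; running total: 3)

Answer: 3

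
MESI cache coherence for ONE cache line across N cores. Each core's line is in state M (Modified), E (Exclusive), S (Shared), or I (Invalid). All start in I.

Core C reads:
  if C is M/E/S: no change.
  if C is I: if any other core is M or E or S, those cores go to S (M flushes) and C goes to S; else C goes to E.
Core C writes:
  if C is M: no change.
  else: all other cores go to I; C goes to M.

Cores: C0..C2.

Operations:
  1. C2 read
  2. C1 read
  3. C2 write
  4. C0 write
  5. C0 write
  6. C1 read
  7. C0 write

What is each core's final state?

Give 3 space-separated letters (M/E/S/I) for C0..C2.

Answer: M I I

Derivation:
Op 1: C2 read [C2 read from I: no other sharers -> C2=E (exclusive)] -> [I,I,E]
Op 2: C1 read [C1 read from I: others=['C2=E'] -> C1=S, others downsized to S] -> [I,S,S]
Op 3: C2 write [C2 write: invalidate ['C1=S'] -> C2=M] -> [I,I,M]
Op 4: C0 write [C0 write: invalidate ['C2=M'] -> C0=M] -> [M,I,I]
Op 5: C0 write [C0 write: already M (modified), no change] -> [M,I,I]
Op 6: C1 read [C1 read from I: others=['C0=M'] -> C1=S, others downsized to S] -> [S,S,I]
Op 7: C0 write [C0 write: invalidate ['C1=S'] -> C0=M] -> [M,I,I]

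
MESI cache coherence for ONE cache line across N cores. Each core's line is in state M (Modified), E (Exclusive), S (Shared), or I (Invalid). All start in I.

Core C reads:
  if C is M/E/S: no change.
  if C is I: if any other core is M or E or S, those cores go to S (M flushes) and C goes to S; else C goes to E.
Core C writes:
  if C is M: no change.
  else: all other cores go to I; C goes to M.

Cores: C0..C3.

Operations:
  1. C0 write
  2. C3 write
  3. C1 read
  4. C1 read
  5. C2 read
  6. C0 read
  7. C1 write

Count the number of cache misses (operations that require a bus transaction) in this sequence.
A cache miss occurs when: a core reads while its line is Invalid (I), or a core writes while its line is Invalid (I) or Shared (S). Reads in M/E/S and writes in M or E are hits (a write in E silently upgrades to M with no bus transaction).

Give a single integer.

Answer: 6

Derivation:
Op 1: C0 write [C0 write: invalidate none -> C0=M] -> [M,I,I,I] [MISS #1: write from I]
Op 2: C3 write [C3 write: invalidate ['C0=M'] -> C3=M] -> [I,I,I,M] [MISS #2: write from I]
Op 3: C1 read [C1 read from I: others=['C3=M'] -> C1=S, others downsized to S] -> [I,S,I,S] [MISS #3: read from I]
Op 4: C1 read [C1 read: already in S, no change] -> [I,S,I,S] [hit: read from S]
Op 5: C2 read [C2 read from I: others=['C1=S', 'C3=S'] -> C2=S, others downsized to S] -> [I,S,S,S] [MISS #4: read from I]
Op 6: C0 read [C0 read from I: others=['C1=S', 'C2=S', 'C3=S'] -> C0=S, others downsized to S] -> [S,S,S,S] [MISS #5: read from I]
Op 7: C1 write [C1 write: invalidate ['C0=S', 'C2=S', 'C3=S'] -> C1=M] -> [I,M,I,I] [MISS #6: write from S]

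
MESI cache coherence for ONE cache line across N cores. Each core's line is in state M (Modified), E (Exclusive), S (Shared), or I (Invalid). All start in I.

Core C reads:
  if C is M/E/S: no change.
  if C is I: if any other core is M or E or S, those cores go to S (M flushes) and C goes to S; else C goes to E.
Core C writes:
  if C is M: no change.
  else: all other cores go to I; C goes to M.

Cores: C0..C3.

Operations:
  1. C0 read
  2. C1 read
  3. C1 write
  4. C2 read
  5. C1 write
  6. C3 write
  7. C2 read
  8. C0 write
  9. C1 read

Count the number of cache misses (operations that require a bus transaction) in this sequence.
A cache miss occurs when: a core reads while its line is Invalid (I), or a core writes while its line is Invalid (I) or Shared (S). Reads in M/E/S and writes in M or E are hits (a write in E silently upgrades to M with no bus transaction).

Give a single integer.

Answer: 9

Derivation:
Op 1: C0 read [C0 read from I: no other sharers -> C0=E (exclusive)] -> [E,I,I,I] [MISS #1: read from I]
Op 2: C1 read [C1 read from I: others=['C0=E'] -> C1=S, others downsized to S] -> [S,S,I,I] [MISS #2: read from I]
Op 3: C1 write [C1 write: invalidate ['C0=S'] -> C1=M] -> [I,M,I,I] [MISS #3: write from S]
Op 4: C2 read [C2 read from I: others=['C1=M'] -> C2=S, others downsized to S] -> [I,S,S,I] [MISS #4: read from I]
Op 5: C1 write [C1 write: invalidate ['C2=S'] -> C1=M] -> [I,M,I,I] [MISS #5: write from S]
Op 6: C3 write [C3 write: invalidate ['C1=M'] -> C3=M] -> [I,I,I,M] [MISS #6: write from I]
Op 7: C2 read [C2 read from I: others=['C3=M'] -> C2=S, others downsized to S] -> [I,I,S,S] [MISS #7: read from I]
Op 8: C0 write [C0 write: invalidate ['C2=S', 'C3=S'] -> C0=M] -> [M,I,I,I] [MISS #8: write from I]
Op 9: C1 read [C1 read from I: others=['C0=M'] -> C1=S, others downsized to S] -> [S,S,I,I] [MISS #9: read from I]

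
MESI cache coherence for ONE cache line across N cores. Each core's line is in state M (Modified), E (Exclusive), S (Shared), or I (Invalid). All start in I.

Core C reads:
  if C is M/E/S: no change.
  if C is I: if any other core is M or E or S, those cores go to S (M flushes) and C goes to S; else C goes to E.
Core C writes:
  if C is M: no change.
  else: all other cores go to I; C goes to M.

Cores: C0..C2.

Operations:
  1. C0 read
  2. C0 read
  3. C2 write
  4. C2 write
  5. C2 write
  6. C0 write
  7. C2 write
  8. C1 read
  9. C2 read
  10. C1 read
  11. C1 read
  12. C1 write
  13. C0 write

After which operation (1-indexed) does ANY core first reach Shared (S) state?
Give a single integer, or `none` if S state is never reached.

Op 1: C0 read [C0 read from I: no other sharers -> C0=E (exclusive)] -> [E,I,I]
Op 2: C0 read [C0 read: already in E, no change] -> [E,I,I]
Op 3: C2 write [C2 write: invalidate ['C0=E'] -> C2=M] -> [I,I,M]
Op 4: C2 write [C2 write: already M (modified), no change] -> [I,I,M]
Op 5: C2 write [C2 write: already M (modified), no change] -> [I,I,M]
Op 6: C0 write [C0 write: invalidate ['C2=M'] -> C0=M] -> [M,I,I]
Op 7: C2 write [C2 write: invalidate ['C0=M'] -> C2=M] -> [I,I,M]
Op 8: C1 read [C1 read from I: others=['C2=M'] -> C1=S, others downsized to S] -> [I,S,S]
  -> First S state at op 8; remaining ops need not be traced.

Answer: 8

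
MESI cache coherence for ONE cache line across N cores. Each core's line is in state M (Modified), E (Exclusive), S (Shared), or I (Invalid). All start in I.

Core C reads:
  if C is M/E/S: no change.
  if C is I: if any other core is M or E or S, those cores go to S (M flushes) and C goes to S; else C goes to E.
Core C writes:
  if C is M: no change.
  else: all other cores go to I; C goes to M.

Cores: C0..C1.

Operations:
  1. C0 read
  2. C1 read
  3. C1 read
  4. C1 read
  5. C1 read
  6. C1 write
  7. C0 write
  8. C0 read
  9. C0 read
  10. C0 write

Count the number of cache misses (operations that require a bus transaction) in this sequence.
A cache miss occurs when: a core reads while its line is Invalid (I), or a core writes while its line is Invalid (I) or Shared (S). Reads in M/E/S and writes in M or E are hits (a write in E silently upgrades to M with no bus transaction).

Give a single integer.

Answer: 4

Derivation:
Op 1: C0 read [C0 read from I: no other sharers -> C0=E (exclusive)] -> [E,I] [MISS #1: read from I]
Op 2: C1 read [C1 read from I: others=['C0=E'] -> C1=S, others downsized to S] -> [S,S] [MISS #2: read from I]
Op 3: C1 read [C1 read: already in S, no change] -> [S,S] [hit: read from S]
Op 4: C1 read [C1 read: already in S, no change] -> [S,S] [hit: read from S]
Op 5: C1 read [C1 read: already in S, no change] -> [S,S] [hit: read from S]
Op 6: C1 write [C1 write: invalidate ['C0=S'] -> C1=M] -> [I,M] [MISS #3: write from S]
Op 7: C0 write [C0 write: invalidate ['C1=M'] -> C0=M] -> [M,I] [MISS #4: write from I]
Op 8: C0 read [C0 read: already in M, no change] -> [M,I] [hit: read from M]
Op 9: C0 read [C0 read: already in M, no change] -> [M,I] [hit: read from M]
Op 10: C0 write [C0 write: already M (modified), no change] -> [M,I] [hit: write from M]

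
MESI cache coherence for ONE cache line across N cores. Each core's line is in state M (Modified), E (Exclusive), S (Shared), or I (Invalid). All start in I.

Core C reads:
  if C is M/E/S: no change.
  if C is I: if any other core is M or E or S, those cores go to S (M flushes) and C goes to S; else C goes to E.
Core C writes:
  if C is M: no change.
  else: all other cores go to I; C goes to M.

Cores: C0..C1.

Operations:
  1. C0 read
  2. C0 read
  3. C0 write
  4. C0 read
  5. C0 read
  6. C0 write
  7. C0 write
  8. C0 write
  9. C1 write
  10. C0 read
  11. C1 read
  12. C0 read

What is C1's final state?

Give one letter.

Answer: S

Derivation:
Op 1: C0 read [C0 read from I: no other sharers -> C0=E (exclusive)] -> [E,I]
Op 2: C0 read [C0 read: already in E, no change] -> [E,I]
Op 3: C0 write [C0 write: invalidate none -> C0=M] -> [M,I]
Op 4: C0 read [C0 read: already in M, no change] -> [M,I]
Op 5: C0 read [C0 read: already in M, no change] -> [M,I]
Op 6: C0 write [C0 write: already M (modified), no change] -> [M,I]
Op 7: C0 write [C0 write: already M (modified), no change] -> [M,I]
Op 8: C0 write [C0 write: already M (modified), no change] -> [M,I]
Op 9: C1 write [C1 write: invalidate ['C0=M'] -> C1=M] -> [I,M]
Op 10: C0 read [C0 read from I: others=['C1=M'] -> C0=S, others downsized to S] -> [S,S]
Op 11: C1 read [C1 read: already in S, no change] -> [S,S]
Op 12: C0 read [C0 read: already in S, no change] -> [S,S]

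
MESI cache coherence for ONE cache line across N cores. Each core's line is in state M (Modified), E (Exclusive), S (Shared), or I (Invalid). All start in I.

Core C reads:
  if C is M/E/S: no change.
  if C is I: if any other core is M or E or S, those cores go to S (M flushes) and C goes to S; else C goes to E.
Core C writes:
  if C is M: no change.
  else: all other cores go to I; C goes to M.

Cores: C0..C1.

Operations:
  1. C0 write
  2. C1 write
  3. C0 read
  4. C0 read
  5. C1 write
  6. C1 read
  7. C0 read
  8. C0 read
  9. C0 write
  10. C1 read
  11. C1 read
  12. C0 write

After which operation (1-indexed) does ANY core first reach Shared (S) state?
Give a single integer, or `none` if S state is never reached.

Answer: 3

Derivation:
Op 1: C0 write [C0 write: invalidate none -> C0=M] -> [M,I]
Op 2: C1 write [C1 write: invalidate ['C0=M'] -> C1=M] -> [I,M]
Op 3: C0 read [C0 read from I: others=['C1=M'] -> C0=S, others downsized to S] -> [S,S]
  -> First S state at op 3; remaining ops need not be traced.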